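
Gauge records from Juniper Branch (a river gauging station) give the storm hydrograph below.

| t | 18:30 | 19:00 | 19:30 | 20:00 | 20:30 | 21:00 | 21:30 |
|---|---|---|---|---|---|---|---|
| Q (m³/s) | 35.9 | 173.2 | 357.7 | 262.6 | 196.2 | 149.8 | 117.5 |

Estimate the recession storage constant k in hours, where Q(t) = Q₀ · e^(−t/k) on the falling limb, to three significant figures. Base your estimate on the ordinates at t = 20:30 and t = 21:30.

k ≈ 1.95 h

On the falling limb, Q drops from 196.2 to 117.5 m³/s between t = 20:30 and t = 21:30 (Δt = 1 h).
k = −Δt / ln(Q₂/Q₁) = −1 / ln(117.5/196.2) = 1.95 h.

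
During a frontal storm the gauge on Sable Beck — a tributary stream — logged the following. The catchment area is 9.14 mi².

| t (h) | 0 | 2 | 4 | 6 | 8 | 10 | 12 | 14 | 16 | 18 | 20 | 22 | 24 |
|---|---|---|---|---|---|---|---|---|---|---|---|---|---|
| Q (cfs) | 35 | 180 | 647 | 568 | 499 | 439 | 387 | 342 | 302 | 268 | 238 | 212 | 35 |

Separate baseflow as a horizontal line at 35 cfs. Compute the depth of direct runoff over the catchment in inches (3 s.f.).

d ≈ 1.25 in

Direct runoff: 0.0, 145.0, 612.0, 533.0, 464.0, 404.0, 352.0, 307.0, 267.0, 233.0, 203.0, 177.0, 0.0 cfs; ΣQ_DR = 3697 cfs.
V = ΣQ_DR · Δt = 3697 × 7200 s = 2.662 × 10^7 ft³.
Over A = 9.14 mi², depth = V / A = 1.25 in.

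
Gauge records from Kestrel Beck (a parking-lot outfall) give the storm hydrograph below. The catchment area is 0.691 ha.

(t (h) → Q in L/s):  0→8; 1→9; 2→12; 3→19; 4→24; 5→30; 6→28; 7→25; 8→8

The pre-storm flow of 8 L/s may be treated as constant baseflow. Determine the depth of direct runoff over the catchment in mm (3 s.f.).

Direct runoff: 0.0, 1.0, 4.0, 11.0, 16.0, 22.0, 20.0, 17.0, 0.0 L/s; ΣQ_DR = 91.00 L/s.
V = ΣQ_DR · Δt = 91.00 × 3600 s = 3.276 × 10^5 L.
Over A = 0.691 ha, depth = V / A = 47.4 mm.

d ≈ 47.4 mm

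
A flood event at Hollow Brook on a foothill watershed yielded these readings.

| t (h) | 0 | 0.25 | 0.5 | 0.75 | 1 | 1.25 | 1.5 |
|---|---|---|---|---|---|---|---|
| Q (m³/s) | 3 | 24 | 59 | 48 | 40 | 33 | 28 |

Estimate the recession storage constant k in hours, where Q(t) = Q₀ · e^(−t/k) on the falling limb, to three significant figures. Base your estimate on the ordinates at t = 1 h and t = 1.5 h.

On the falling limb, Q drops from 40 to 28 m³/s between t = 1 h and t = 1.5 h (Δt = 0.5 h).
k = −Δt / ln(Q₂/Q₁) = −0.5 / ln(28/40) = 1.40 h.

k ≈ 1.40 h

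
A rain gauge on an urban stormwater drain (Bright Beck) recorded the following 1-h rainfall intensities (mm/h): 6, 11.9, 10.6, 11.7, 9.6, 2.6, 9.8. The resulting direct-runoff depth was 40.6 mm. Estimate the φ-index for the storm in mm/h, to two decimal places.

Only the 6 blocks with intensity above φ contribute runoff: 6, 11.9, 10.6, 11.7, 9.6, 9.8 mm/h.
Σ(I−φ)·Δt = d  ⇒  (6+11.9+10.6+11.7+9.6+9.8 − 6φ)·1 = 40.6
φ = (59.60 − 40.6/1) / 6 = 3.17 mm/h.

φ ≈ 3.17 mm/h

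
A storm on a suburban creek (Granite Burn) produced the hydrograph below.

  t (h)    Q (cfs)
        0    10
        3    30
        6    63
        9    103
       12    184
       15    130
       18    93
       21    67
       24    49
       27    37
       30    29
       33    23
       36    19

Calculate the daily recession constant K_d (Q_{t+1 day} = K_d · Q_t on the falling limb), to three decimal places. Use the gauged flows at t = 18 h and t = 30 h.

K_d ≈ 0.097

Between t = 18 h and t = 30 h the flow falls from 93 to 29 cfs over 4×3 h = 12 h.
Per-interval ratio K = (29/93)^(1/4) = 0.7473; K_d = K^(24/3) = 0.097.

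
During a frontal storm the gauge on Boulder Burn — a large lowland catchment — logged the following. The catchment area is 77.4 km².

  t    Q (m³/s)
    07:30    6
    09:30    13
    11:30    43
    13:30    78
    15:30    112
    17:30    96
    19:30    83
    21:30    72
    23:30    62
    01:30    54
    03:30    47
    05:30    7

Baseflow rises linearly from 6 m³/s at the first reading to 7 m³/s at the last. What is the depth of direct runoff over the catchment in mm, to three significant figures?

Direct runoff: 0.00, 6.91, 36.82, 71.73, 105.64, 89.55, 76.45, 65.36, 55.27, 47.18, 40.09, 0.00 m³/s; ΣQ_DR = 595.0 m³/s.
V = ΣQ_DR · Δt = 595.0 × 7200 s = 4.284 × 10^6 m³.
Over A = 77.4 km², depth = V / A = 55.3 mm.

d ≈ 55.3 mm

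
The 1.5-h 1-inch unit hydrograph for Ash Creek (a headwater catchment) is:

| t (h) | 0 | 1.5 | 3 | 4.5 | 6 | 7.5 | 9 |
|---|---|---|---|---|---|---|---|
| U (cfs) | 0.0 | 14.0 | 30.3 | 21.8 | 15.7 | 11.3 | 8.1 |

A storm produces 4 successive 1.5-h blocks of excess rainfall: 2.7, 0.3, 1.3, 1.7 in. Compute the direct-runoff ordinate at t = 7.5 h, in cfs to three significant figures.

By discrete convolution, Q_j = Σ (P_i / 1 in) · U_{j−i}.
At t = 7.5 h (j=5): Q = (2.7/1)·11.3 + (0.3/1)·15.7 + (1.3/1)·21.8 + (1.7/1)·30.3 = 115 cfs.

Q ≈ 115 cfs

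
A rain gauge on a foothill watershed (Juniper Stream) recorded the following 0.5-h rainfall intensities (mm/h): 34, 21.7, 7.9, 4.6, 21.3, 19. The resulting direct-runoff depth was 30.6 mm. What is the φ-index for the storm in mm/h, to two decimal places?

φ ≈ 8.70 mm/h

Only the 4 blocks with intensity above φ contribute runoff: 34, 21.7, 21.3, 19 mm/h.
Σ(I−φ)·Δt = d  ⇒  (34+21.7+21.3+19 − 4φ)·0.5 = 30.6
φ = (96.00 − 30.6/0.5) / 4 = 8.70 mm/h.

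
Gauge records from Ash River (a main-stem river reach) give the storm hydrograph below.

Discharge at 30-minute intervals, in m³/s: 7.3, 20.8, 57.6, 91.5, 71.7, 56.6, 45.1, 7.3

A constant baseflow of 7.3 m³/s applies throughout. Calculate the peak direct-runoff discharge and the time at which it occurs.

Q_p = 84.2 m³/s at t = 1.5 h

Subtracting baseflow gives direct-runoff ordinates: 0.0, 13.5, 50.3, 84.2, 64.4, 49.3, 37.8, 0.0 m³/s.
The maximum is 84.2 m³/s, occurring at the reading for t = 1.5 h.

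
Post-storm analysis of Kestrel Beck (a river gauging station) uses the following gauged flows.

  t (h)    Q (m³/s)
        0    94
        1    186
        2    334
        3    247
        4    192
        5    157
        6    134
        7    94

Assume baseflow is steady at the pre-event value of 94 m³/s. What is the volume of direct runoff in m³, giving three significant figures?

Direct-runoff ordinates (Q − Q_b): 0.0, 92.0, 240.0, 153.0, 98.0, 63.0, 40.0, 0.0 m³/s.
ΣQ_DR = 686.0 m³/s.
With Δt = 1 h = 3600 s, V = ΣQ_DR · Δt = 686.0 × 3600 = 2.47 × 10^6 m³.

V ≈ 2.47 × 10^6 m³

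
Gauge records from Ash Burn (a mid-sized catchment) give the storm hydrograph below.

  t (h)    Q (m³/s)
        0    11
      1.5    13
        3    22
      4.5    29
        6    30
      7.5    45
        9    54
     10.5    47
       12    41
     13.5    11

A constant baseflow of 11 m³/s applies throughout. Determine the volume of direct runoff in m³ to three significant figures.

Direct-runoff ordinates (Q − Q_b): 0.0, 2.0, 11.0, 18.0, 19.0, 34.0, 43.0, 36.0, 30.0, 0.0 m³/s.
ΣQ_DR = 193.0 m³/s.
With Δt = 1.5 h = 5400 s, V = ΣQ_DR · Δt = 193.0 × 5400 = 1.04 × 10^6 m³.

V ≈ 1.04 × 10^6 m³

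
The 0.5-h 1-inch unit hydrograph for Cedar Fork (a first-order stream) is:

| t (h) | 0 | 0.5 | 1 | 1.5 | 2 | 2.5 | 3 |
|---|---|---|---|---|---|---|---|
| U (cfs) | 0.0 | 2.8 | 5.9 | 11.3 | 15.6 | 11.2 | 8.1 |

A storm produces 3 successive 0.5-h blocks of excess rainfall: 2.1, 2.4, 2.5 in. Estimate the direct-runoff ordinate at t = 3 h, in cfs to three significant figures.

Q ≈ 82.9 cfs

By discrete convolution, Q_j = Σ (P_i / 1 in) · U_{j−i}.
At t = 3 h (j=6): Q = (2.1/1)·8.1 + (2.4/1)·11.2 + (2.5/1)·15.6 = 82.9 cfs.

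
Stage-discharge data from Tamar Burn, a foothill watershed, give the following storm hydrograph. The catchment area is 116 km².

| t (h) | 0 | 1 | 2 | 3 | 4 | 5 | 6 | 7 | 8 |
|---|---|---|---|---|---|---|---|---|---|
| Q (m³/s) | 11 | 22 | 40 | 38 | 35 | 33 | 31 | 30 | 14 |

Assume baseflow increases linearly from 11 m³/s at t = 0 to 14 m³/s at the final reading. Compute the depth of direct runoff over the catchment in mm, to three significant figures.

d ≈ 4.39 mm

Direct runoff: 0.00, 10.62, 28.25, 25.88, 22.50, 20.12, 17.75, 16.38, 0.00 m³/s; ΣQ_DR = 141.5 m³/s.
V = ΣQ_DR · Δt = 141.5 × 3600 s = 5.094 × 10^5 m³.
Over A = 116 km², depth = V / A = 4.39 mm.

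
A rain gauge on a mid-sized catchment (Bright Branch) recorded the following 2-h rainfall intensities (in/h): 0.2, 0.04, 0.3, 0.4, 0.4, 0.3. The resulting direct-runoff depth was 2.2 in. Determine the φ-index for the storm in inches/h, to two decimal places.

φ ≈ 0.10 in/h

Only the 5 blocks with intensity above φ contribute runoff: 0.2, 0.3, 0.4, 0.4, 0.3 in/h.
Σ(I−φ)·Δt = d  ⇒  (0.2+0.3+0.4+0.4+0.3 − 5φ)·2 = 2.2
φ = (1.600 − 2.2/2) / 5 = 0.10 in/h.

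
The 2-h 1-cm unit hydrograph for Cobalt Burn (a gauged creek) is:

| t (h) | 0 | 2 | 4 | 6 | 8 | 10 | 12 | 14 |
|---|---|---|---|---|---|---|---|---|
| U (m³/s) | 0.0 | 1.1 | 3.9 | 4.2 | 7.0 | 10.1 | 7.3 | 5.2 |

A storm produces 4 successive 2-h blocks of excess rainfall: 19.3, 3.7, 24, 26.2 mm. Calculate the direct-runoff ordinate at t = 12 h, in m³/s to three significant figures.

By discrete convolution, Q_j = Σ (P_i / 10 mm) · U_{j−i}.
At t = 12 h (j=6): Q = (19.3/10)·7.3 + (3.7/10)·10.1 + (24/10)·7.0 + (26.2/10)·4.2 = 45.6 m³/s.

Q ≈ 45.6 m³/s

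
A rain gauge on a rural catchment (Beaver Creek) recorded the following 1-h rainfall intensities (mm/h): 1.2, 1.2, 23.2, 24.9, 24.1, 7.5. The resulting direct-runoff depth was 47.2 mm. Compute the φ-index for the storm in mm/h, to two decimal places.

Only the 3 blocks with intensity above φ contribute runoff: 23.2, 24.9, 24.1 mm/h.
Σ(I−φ)·Δt = d  ⇒  (23.2+24.9+24.1 − 3φ)·1 = 47.2
φ = (72.20 − 47.2/1) / 3 = 8.33 mm/h.

φ ≈ 8.33 mm/h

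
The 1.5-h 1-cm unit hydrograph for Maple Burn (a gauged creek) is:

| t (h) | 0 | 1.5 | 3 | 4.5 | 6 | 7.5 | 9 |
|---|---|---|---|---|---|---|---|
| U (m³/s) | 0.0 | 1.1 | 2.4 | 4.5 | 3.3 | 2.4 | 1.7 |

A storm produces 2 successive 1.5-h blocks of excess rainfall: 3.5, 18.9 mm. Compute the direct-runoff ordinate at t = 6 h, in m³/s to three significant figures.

By discrete convolution, Q_j = Σ (P_i / 10 mm) · U_{j−i}.
At t = 6 h (j=4): Q = (3.5/10)·3.3 + (18.9/10)·4.5 = 9.66 m³/s.

Q ≈ 9.66 m³/s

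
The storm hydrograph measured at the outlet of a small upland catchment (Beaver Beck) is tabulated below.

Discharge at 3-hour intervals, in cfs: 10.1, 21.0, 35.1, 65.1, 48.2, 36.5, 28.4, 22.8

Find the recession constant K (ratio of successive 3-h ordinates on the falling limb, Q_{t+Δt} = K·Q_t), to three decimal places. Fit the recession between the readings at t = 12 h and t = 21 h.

K ≈ 0.779

Using the recession-limb readings at t = 12 h and t = 21 h: Q falls from 48.2 to 22.8 cfs over 3 intervals.
K = (Q₂/Q₁)^(1/3) = (22.8/48.2)^(1/3) = 0.779.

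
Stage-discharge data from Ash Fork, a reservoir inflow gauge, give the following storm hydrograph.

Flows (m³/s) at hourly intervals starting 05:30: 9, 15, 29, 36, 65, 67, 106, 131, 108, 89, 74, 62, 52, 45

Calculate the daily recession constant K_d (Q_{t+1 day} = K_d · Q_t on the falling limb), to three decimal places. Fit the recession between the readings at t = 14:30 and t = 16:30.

Between t = 14:30 and t = 16:30 the flow falls from 89 to 62 m³/s over 2×1 h = 2 h.
Per-interval ratio K = (62/89)^(1/2) = 0.8346; K_d = K^(24/1) = 0.013.

K_d ≈ 0.013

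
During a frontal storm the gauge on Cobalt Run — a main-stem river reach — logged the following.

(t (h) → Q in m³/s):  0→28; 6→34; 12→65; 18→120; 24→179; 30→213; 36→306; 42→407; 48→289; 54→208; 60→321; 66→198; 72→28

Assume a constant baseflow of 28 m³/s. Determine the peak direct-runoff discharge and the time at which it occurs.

Subtracting baseflow gives direct-runoff ordinates: 0.0, 6.0, 37.0, 92.0, 151.0, 185.0, 278.0, 379.0, 261.0, 180.0, 293.0, 170.0, 0.0 m³/s.
The maximum is 379.0 m³/s, occurring at the reading for t = 42 h.

Q_p = 379.0 m³/s at t = 42 h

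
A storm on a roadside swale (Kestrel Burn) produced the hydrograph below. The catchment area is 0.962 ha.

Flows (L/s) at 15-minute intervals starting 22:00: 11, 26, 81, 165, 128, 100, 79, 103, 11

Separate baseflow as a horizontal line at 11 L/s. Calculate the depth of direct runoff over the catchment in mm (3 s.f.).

Direct runoff: 0.0, 15.0, 70.0, 154.0, 117.0, 89.0, 68.0, 92.0, 0.0 L/s; ΣQ_DR = 605.0 L/s.
V = ΣQ_DR · Δt = 605.0 × 900 s = 5.445 × 10^5 L.
Over A = 0.962 ha, depth = V / A = 56.6 mm.

d ≈ 56.6 mm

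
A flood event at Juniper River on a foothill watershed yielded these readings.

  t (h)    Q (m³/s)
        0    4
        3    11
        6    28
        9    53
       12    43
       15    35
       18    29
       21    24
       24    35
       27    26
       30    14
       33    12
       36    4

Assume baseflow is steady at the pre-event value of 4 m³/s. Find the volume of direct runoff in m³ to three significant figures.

V ≈ 2.87 × 10^6 m³

Direct-runoff ordinates (Q − Q_b): 0.0, 7.0, 24.0, 49.0, 39.0, 31.0, 25.0, 20.0, 31.0, 22.0, 10.0, 8.0, 0.0 m³/s.
ΣQ_DR = 266.0 m³/s.
With Δt = 3 h = 10800 s, V = ΣQ_DR · Δt = 266.0 × 10800 = 2.87 × 10^6 m³.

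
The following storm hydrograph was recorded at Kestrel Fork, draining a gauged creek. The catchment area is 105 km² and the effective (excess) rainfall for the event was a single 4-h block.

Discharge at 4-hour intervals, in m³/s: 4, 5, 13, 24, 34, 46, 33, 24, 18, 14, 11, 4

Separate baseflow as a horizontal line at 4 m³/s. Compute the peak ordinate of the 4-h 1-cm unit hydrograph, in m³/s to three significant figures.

Direct runoff: 0.0, 1.0, 9.0, 20.0, 30.0, 42.0, 29.0, 20.0, 14.0, 10.0, 7.0, 0.0 m³/s; ΣQ_DR = 182.0 m³/s, peak = 42.0 m³/s.
Runoff depth d = ΣQ_DR·Δt / A = 182.0 × 14400 / (105 km²) = 24.96 mm.
The 1-cm UH is the DRH scaled by (10 mm)/d, so U_p = 42.0 × 10/24.96 = 16.8 m³/s.

U_p ≈ 16.8 m³/s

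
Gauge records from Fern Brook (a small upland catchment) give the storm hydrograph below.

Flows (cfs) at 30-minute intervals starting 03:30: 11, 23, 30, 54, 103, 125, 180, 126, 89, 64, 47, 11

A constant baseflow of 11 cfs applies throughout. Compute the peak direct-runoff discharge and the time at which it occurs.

Subtracting baseflow gives direct-runoff ordinates: 0.0, 12.0, 19.0, 43.0, 92.0, 114.0, 169.0, 115.0, 78.0, 53.0, 36.0, 0.0 cfs.
The maximum is 169.0 cfs, occurring at the reading for t = 06:30.

Q_p = 169.0 cfs at t = 06:30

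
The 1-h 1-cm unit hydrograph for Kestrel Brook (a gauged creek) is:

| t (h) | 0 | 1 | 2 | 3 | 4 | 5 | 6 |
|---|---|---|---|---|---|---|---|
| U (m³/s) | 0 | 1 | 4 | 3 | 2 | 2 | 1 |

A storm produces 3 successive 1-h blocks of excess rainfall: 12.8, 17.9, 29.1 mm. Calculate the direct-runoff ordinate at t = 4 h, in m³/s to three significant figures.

By discrete convolution, Q_j = Σ (P_i / 10 mm) · U_{j−i}.
At t = 4 h (j=4): Q = (12.8/10)·2 + (17.9/10)·3 + (29.1/10)·4 = 19.6 m³/s.

Q ≈ 19.6 m³/s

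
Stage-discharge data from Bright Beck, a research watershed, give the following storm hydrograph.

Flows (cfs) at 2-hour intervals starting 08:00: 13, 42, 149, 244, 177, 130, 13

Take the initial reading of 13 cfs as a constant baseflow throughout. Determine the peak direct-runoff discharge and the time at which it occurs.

Subtracting baseflow gives direct-runoff ordinates: 0.0, 29.0, 136.0, 231.0, 164.0, 117.0, 0.0 cfs.
The maximum is 231.0 cfs, occurring at the reading for t = 14:00.

Q_p = 231.0 cfs at t = 14:00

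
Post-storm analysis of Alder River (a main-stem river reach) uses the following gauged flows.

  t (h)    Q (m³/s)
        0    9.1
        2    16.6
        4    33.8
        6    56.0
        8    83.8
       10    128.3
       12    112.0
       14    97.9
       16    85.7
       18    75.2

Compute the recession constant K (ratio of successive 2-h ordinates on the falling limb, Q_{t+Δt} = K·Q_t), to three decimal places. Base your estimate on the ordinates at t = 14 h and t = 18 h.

Using the recession-limb readings at t = 14 h and t = 18 h: Q falls from 97.9 to 75.2 m³/s over 2 intervals.
K = (Q₂/Q₁)^(1/2) = (75.2/97.9)^(1/2) = 0.876.

K ≈ 0.876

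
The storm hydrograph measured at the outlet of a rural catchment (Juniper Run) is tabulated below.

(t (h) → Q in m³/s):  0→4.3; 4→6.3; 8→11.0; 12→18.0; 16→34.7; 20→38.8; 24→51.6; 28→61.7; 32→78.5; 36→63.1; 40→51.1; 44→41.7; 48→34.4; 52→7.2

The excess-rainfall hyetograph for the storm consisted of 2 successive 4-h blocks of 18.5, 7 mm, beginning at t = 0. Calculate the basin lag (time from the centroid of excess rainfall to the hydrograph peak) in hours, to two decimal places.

Centroid of excess rainfall: t_c = Σ P_i·t̄_i / ΣP_i = 3.0980 h (block centres at 2, 6 h).
Hydrograph peak occurs at t = 32 h, so basin lag t_L = 32 − 3.0980 = 28.90 h.

t_L ≈ 28.90 h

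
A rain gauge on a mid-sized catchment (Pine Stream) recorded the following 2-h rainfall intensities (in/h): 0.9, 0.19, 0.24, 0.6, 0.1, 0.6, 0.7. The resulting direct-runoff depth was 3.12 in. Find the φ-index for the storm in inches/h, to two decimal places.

φ ≈ 0.31 in/h

Only the 4 blocks with intensity above φ contribute runoff: 0.9, 0.6, 0.6, 0.7 in/h.
Σ(I−φ)·Δt = d  ⇒  (0.9+0.6+0.6+0.7 − 4φ)·2 = 3.12
φ = (2.800 − 3.12/2) / 4 = 0.31 in/h.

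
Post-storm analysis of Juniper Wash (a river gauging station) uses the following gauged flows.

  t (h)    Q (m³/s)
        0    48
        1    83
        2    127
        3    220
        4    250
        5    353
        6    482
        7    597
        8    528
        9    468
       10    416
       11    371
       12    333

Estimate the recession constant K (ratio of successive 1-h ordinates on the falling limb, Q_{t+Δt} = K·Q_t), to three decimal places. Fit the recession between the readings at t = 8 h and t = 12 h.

K ≈ 0.891

Using the recession-limb readings at t = 8 h and t = 12 h: Q falls from 528 to 333 m³/s over 4 intervals.
K = (Q₂/Q₁)^(1/4) = (333/528)^(1/4) = 0.891.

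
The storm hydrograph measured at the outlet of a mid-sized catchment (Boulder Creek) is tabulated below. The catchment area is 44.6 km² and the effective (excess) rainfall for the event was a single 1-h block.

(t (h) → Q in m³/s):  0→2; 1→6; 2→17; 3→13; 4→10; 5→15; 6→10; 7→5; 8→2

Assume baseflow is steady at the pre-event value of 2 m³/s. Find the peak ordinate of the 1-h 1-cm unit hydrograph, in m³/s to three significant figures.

U_p ≈ 30.0 m³/s

Direct runoff: 0.0, 4.0, 15.0, 11.0, 8.0, 13.0, 8.0, 3.0, 0.0 m³/s; ΣQ_DR = 62.00 m³/s, peak = 15.0 m³/s.
Runoff depth d = ΣQ_DR·Δt / A = 62.00 × 3600 / (44.6 km²) = 5.004 mm.
The 1-cm UH is the DRH scaled by (10 mm)/d, so U_p = 15.0 × 10/5.004 = 30.0 m³/s.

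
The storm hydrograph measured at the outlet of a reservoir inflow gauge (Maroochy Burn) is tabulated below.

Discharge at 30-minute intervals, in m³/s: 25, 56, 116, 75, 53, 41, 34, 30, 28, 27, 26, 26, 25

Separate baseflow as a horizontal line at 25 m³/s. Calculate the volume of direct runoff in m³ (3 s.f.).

Direct-runoff ordinates (Q − Q_b): 0.0, 31.0, 91.0, 50.0, 28.0, 16.0, 9.0, 5.0, 3.0, 2.0, 1.0, 1.0, 0.0 m³/s.
ΣQ_DR = 237.0 m³/s.
With Δt = 0.5 h = 1800 s, V = ΣQ_DR · Δt = 237.0 × 1800 = 4.27 × 10^5 m³.

V ≈ 4.27 × 10^5 m³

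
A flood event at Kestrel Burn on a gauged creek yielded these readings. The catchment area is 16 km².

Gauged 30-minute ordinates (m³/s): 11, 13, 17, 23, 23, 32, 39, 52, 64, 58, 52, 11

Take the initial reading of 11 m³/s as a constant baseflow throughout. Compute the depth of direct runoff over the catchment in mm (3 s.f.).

Direct runoff: 0.0, 2.0, 6.0, 12.0, 12.0, 21.0, 28.0, 41.0, 53.0, 47.0, 41.0, 0.0 m³/s; ΣQ_DR = 263.0 m³/s.
V = ΣQ_DR · Δt = 263.0 × 1800 s = 4.734 × 10^5 m³.
Over A = 16 km², depth = V / A = 29.6 mm.

d ≈ 29.6 mm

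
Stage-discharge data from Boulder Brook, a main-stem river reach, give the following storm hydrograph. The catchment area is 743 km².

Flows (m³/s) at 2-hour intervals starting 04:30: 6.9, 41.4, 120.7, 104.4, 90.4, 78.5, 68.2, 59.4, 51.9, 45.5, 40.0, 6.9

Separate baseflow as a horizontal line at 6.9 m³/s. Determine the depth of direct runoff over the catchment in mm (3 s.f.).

Direct runoff: 0.0, 34.5, 113.8, 97.5, 83.5, 71.6, 61.3, 52.5, 45.0, 38.6, 33.1, 0.0 m³/s; ΣQ_DR = 631.4 m³/s.
V = ΣQ_DR · Δt = 631.4 × 7200 s = 4.546 × 10^6 m³.
Over A = 743 km², depth = V / A = 6.12 mm.

d ≈ 6.12 mm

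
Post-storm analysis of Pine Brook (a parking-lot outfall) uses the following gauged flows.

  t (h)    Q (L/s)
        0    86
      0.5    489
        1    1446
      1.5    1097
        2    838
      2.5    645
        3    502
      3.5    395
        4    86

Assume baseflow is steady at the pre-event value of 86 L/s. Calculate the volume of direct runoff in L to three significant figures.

Direct-runoff ordinates (Q − Q_b): 0.0, 403.0, 1360.0, 1011.0, 752.0, 559.0, 416.0, 309.0, 0.0 L/s.
ΣQ_DR = 4810 L/s.
With Δt = 0.5 h = 1800 s, V = ΣQ_DR · Δt = 4810 × 1800 = 8.66 × 10^6 L.

V ≈ 8.66 × 10^6 L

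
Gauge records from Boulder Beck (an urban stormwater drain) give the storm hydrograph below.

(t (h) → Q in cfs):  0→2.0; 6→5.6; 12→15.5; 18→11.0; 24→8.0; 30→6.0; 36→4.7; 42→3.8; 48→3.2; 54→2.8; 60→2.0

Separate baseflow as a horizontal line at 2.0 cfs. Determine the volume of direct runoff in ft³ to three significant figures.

Direct-runoff ordinates (Q − Q_b): 0.0, 3.6, 13.5, 9.0, 6.0, 4.0, 2.7, 1.8, 1.2, 0.8, 0.0 cfs.
ΣQ_DR = 42.60 cfs.
With Δt = 6 h = 21600 s, V = ΣQ_DR · Δt = 42.60 × 21600 = 9.20 × 10^5 ft³.

V ≈ 9.20 × 10^5 ft³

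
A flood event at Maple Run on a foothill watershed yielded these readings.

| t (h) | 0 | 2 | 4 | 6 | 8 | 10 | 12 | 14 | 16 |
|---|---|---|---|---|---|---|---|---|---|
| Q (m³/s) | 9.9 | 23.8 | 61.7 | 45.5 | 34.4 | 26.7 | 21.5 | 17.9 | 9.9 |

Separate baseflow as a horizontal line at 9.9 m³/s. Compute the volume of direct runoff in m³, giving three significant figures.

V ≈ 1.17 × 10^6 m³

Direct-runoff ordinates (Q − Q_b): 0.0, 13.9, 51.8, 35.6, 24.5, 16.8, 11.6, 8.0, 0.0 m³/s.
ΣQ_DR = 162.2 m³/s.
With Δt = 2 h = 7200 s, V = ΣQ_DR · Δt = 162.2 × 7200 = 1.17 × 10^6 m³.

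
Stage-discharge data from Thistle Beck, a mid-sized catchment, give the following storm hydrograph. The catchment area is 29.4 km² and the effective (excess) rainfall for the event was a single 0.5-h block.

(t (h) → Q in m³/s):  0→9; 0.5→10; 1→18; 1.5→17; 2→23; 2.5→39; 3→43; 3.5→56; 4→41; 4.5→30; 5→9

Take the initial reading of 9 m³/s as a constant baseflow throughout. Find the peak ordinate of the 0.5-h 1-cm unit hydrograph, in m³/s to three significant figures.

Direct runoff: 0.0, 1.0, 9.0, 8.0, 14.0, 30.0, 34.0, 47.0, 32.0, 21.0, 0.0 m³/s; ΣQ_DR = 196.0 m³/s, peak = 47.0 m³/s.
Runoff depth d = ΣQ_DR·Δt / A = 196.0 × 1800 / (29.4 km²) = 12.00 mm.
The 1-cm UH is the DRH scaled by (10 mm)/d, so U_p = 47.0 × 10/12.00 = 39.2 m³/s.

U_p ≈ 39.2 m³/s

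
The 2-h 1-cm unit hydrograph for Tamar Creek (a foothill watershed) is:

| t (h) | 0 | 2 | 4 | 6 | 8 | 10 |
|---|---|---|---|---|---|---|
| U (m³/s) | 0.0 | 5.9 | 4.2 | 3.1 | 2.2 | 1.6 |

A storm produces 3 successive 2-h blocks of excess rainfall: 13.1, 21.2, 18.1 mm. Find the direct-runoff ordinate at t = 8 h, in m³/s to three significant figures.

Q ≈ 17.1 m³/s

By discrete convolution, Q_j = Σ (P_i / 10 mm) · U_{j−i}.
At t = 8 h (j=4): Q = (13.1/10)·2.2 + (21.2/10)·3.1 + (18.1/10)·4.2 = 17.1 m³/s.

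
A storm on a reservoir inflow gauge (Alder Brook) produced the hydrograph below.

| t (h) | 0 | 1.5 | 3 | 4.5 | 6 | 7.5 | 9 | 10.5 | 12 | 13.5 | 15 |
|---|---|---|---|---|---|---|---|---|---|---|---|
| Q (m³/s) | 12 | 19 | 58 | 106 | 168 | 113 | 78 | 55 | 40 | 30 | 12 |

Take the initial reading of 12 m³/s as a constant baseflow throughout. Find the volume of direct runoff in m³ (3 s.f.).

V ≈ 3.02 × 10^6 m³

Direct-runoff ordinates (Q − Q_b): 0.0, 7.0, 46.0, 94.0, 156.0, 101.0, 66.0, 43.0, 28.0, 18.0, 0.0 m³/s.
ΣQ_DR = 559.0 m³/s.
With Δt = 1.5 h = 5400 s, V = ΣQ_DR · Δt = 559.0 × 5400 = 3.02 × 10^6 m³.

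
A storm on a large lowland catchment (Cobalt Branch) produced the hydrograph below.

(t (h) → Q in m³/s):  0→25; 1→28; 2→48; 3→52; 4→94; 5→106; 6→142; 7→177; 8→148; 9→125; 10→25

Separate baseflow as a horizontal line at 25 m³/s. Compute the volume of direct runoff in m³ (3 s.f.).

V ≈ 2.50 × 10^6 m³

Direct-runoff ordinates (Q − Q_b): 0.0, 3.0, 23.0, 27.0, 69.0, 81.0, 117.0, 152.0, 123.0, 100.0, 0.0 m³/s.
ΣQ_DR = 695.0 m³/s.
With Δt = 1 h = 3600 s, V = ΣQ_DR · Δt = 695.0 × 3600 = 2.50 × 10^6 m³.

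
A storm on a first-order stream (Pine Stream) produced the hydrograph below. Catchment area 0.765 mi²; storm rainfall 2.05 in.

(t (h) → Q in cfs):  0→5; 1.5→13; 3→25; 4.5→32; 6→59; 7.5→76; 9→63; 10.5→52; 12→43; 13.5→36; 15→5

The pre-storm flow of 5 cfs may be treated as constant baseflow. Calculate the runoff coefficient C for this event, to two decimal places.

C ≈ 0.52

ΣQ_DR = 354.0 cfs; V = ΣQ_DR·Δt = 1.912 × 10^6 ft³.
Runoff depth d = V / A = 1.076 in.
C = d / P = 1.076 / 2.05 = 0.52.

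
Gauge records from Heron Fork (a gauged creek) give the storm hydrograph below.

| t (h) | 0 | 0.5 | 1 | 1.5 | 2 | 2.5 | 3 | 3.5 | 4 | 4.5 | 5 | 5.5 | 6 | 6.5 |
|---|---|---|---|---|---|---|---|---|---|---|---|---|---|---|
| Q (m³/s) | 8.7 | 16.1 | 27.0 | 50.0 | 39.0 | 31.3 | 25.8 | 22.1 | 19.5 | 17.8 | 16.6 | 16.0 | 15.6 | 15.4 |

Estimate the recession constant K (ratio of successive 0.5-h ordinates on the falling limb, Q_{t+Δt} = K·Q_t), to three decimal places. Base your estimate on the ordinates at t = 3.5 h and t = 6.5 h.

K ≈ 0.942

Using the recession-limb readings at t = 3.5 h and t = 6.5 h: Q falls from 22.1 to 15.4 m³/s over 6 intervals.
K = (Q₂/Q₁)^(1/6) = (15.4/22.1)^(1/6) = 0.942.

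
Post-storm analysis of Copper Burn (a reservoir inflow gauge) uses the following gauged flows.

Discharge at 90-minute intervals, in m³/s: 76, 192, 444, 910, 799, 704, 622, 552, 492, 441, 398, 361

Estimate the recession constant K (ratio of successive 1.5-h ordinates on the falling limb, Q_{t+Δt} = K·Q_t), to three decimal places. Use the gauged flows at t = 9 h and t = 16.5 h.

K ≈ 0.897

Using the recession-limb readings at t = 9 h and t = 16.5 h: Q falls from 622 to 361 m³/s over 5 intervals.
K = (Q₂/Q₁)^(1/5) = (361/622)^(1/5) = 0.897.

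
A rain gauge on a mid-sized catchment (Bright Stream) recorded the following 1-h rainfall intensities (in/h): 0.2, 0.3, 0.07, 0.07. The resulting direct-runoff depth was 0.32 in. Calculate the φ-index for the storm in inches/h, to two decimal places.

Only the 2 blocks with intensity above φ contribute runoff: 0.2, 0.3 in/h.
Σ(I−φ)·Δt = d  ⇒  (0.2+0.3 − 2φ)·1 = 0.32
φ = (0.5000 − 0.32/1) / 2 = 0.09 in/h.

φ ≈ 0.09 in/h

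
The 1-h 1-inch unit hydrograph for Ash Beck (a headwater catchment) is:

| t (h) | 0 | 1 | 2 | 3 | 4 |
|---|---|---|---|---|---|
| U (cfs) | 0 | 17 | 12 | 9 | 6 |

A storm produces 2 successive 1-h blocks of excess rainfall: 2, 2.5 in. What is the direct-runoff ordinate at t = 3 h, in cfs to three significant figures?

By discrete convolution, Q_j = Σ (P_i / 1 in) · U_{j−i}.
At t = 3 h (j=3): Q = (2/1)·9 + (2.5/1)·12 = 48.0 cfs.

Q ≈ 48.0 cfs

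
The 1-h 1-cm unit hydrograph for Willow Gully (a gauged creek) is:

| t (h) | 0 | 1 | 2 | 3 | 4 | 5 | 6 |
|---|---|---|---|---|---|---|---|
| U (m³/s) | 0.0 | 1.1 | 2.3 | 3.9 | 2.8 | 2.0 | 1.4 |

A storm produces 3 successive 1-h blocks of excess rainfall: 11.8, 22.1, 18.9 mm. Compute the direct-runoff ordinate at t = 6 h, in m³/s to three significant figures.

By discrete convolution, Q_j = Σ (P_i / 10 mm) · U_{j−i}.
At t = 6 h (j=6): Q = (11.8/10)·1.4 + (22.1/10)·2.0 + (18.9/10)·2.8 = 11.4 m³/s.

Q ≈ 11.4 m³/s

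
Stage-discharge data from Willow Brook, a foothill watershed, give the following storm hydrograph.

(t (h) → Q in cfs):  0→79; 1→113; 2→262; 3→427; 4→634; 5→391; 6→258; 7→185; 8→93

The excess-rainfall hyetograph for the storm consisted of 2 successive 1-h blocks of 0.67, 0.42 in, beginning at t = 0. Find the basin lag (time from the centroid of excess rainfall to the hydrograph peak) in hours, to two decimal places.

t_L ≈ 3.11 h

Centroid of excess rainfall: t_c = Σ P_i·t̄_i / ΣP_i = 0.8853 h (block centres at 0.5, 1.5 h).
Hydrograph peak occurs at t = 4 h, so basin lag t_L = 4 − 0.8853 = 3.11 h.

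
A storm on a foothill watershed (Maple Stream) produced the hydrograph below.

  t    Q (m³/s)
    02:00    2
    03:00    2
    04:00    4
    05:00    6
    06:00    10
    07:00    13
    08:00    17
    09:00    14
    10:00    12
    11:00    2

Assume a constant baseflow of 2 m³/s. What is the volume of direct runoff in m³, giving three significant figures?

V ≈ 2.23 × 10^5 m³

Direct-runoff ordinates (Q − Q_b): 0.0, 0.0, 2.0, 4.0, 8.0, 11.0, 15.0, 12.0, 10.0, 0.0 m³/s.
ΣQ_DR = 62.00 m³/s.
With Δt = 1 h = 3600 s, V = ΣQ_DR · Δt = 62.00 × 3600 = 2.23 × 10^5 m³.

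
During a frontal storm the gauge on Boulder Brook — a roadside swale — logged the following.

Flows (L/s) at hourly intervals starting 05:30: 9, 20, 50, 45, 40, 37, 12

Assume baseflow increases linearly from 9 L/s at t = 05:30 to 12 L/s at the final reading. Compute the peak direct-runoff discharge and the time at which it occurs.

Q_p = 40.00 L/s at t = 07:30

Subtracting baseflow gives direct-runoff ordinates: 0.00, 10.50, 40.00, 34.50, 29.00, 25.50, 0.00 L/s.
The maximum is 40.00 L/s, occurring at the reading for t = 07:30.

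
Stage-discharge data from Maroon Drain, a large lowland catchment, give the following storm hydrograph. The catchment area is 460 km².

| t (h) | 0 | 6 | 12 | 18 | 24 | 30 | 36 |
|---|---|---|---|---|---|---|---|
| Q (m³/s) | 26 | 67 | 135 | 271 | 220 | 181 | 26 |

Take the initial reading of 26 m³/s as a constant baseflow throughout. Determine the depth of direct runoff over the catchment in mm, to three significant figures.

Direct runoff: 0.0, 41.0, 109.0, 245.0, 194.0, 155.0, 0.0 m³/s; ΣQ_DR = 744.0 m³/s.
V = ΣQ_DR · Δt = 744.0 × 21600 s = 1.607 × 10^7 m³.
Over A = 460 km², depth = V / A = 34.9 mm.

d ≈ 34.9 mm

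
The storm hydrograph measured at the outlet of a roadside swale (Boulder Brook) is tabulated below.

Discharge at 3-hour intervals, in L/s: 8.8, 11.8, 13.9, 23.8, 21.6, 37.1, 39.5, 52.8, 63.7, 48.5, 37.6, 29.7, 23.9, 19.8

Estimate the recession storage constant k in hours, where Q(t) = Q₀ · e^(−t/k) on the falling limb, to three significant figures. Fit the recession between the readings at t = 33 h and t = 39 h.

k ≈ 14.8 h

On the falling limb, Q drops from 29.7 to 19.8 L/s between t = 33 h and t = 39 h (Δt = 6 h).
k = −Δt / ln(Q₂/Q₁) = −6 / ln(19.8/29.7) = 14.8 h.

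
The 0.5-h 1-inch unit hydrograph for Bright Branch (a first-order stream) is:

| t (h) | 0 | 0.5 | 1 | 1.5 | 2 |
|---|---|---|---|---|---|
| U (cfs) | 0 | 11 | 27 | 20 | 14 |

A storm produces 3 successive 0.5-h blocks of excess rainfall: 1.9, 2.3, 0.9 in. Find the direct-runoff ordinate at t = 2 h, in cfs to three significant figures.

By discrete convolution, Q_j = Σ (P_i / 1 in) · U_{j−i}.
At t = 2 h (j=4): Q = (1.9/1)·14 + (2.3/1)·20 + (0.9/1)·27 = 96.9 cfs.

Q ≈ 96.9 cfs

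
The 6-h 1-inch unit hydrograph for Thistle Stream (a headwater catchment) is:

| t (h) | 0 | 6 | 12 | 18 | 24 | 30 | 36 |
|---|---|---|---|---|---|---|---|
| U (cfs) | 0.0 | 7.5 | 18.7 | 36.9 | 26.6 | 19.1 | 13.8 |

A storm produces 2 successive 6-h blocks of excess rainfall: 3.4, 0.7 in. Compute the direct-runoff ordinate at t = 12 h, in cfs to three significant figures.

Q ≈ 68.8 cfs

By discrete convolution, Q_j = Σ (P_i / 1 in) · U_{j−i}.
At t = 12 h (j=2): Q = (3.4/1)·18.7 + (0.7/1)·7.5 = 68.8 cfs.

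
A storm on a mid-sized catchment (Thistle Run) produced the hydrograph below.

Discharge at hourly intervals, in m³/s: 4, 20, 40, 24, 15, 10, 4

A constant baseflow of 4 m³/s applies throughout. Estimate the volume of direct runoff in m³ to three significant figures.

V ≈ 3.20 × 10^5 m³

Direct-runoff ordinates (Q − Q_b): 0.0, 16.0, 36.0, 20.0, 11.0, 6.0, 0.0 m³/s.
ΣQ_DR = 89.00 m³/s.
With Δt = 1 h = 3600 s, V = ΣQ_DR · Δt = 89.00 × 3600 = 3.20 × 10^5 m³.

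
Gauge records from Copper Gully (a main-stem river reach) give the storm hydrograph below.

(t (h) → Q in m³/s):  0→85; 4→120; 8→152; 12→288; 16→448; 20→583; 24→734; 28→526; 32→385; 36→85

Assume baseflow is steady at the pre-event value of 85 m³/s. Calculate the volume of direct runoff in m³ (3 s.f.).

V ≈ 3.68 × 10^7 m³

Direct-runoff ordinates (Q − Q_b): 0.0, 35.0, 67.0, 203.0, 363.0, 498.0, 649.0, 441.0, 300.0, 0.0 m³/s.
ΣQ_DR = 2556 m³/s.
With Δt = 4 h = 14400 s, V = ΣQ_DR · Δt = 2556 × 14400 = 3.68 × 10^7 m³.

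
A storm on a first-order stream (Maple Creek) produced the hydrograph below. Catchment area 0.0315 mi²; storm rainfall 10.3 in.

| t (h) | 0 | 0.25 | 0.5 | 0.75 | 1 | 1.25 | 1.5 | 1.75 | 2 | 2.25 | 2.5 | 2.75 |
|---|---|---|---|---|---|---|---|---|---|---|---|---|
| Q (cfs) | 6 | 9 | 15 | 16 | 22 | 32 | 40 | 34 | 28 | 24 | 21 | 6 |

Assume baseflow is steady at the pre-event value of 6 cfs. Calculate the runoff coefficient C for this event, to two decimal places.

C ≈ 0.22

ΣQ_DR = 181.0 cfs; V = ΣQ_DR·Δt = 1.629 × 10^5 ft³.
Runoff depth d = V / A = 2.226 in.
C = d / P = 2.226 / 10.3 = 0.22.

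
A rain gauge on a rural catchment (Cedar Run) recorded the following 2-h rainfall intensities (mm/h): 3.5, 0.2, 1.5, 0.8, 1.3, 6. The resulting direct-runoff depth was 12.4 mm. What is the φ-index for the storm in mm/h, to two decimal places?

φ ≈ 1.65 mm/h

Only the 2 blocks with intensity above φ contribute runoff: 3.5, 6 mm/h.
Σ(I−φ)·Δt = d  ⇒  (3.5+6 − 2φ)·2 = 12.4
φ = (9.500 − 12.4/2) / 2 = 1.65 mm/h.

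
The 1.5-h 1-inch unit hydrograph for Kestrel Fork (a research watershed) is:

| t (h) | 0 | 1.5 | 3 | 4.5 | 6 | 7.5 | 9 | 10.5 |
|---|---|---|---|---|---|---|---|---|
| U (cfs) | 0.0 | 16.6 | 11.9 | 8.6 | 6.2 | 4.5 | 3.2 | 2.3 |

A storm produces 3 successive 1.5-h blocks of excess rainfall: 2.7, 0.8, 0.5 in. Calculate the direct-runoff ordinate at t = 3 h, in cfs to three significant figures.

By discrete convolution, Q_j = Σ (P_i / 1 in) · U_{j−i}.
At t = 3 h (j=2): Q = (2.7/1)·11.9 + (0.8/1)·16.6 + (0.5/1)·0.0 = 45.4 cfs.

Q ≈ 45.4 cfs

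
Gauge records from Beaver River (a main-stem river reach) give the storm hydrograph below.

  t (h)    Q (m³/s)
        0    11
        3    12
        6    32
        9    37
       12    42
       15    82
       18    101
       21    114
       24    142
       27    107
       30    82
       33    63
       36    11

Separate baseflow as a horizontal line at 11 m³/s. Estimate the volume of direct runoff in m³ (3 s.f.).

Direct-runoff ordinates (Q − Q_b): 0.0, 1.0, 21.0, 26.0, 31.0, 71.0, 90.0, 103.0, 131.0, 96.0, 71.0, 52.0, 0.0 m³/s.
ΣQ_DR = 693.0 m³/s.
With Δt = 3 h = 10800 s, V = ΣQ_DR · Δt = 693.0 × 10800 = 7.48 × 10^6 m³.

V ≈ 7.48 × 10^6 m³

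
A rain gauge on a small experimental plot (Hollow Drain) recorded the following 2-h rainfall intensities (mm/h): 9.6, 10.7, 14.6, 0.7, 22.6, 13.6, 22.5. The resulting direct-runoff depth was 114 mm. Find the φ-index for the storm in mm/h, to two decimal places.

φ ≈ 6.10 mm/h

Only the 6 blocks with intensity above φ contribute runoff: 9.6, 10.7, 14.6, 22.6, 13.6, 22.5 mm/h.
Σ(I−φ)·Δt = d  ⇒  (9.6+10.7+14.6+22.6+13.6+22.5 − 6φ)·2 = 114
φ = (93.60 − 114/2) / 6 = 6.10 mm/h.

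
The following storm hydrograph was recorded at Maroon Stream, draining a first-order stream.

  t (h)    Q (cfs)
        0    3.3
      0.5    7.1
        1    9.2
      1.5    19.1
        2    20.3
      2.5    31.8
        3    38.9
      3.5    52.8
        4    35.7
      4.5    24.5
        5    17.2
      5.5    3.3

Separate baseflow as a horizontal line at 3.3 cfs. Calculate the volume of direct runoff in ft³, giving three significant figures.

V ≈ 4.02 × 10^5 ft³

Direct-runoff ordinates (Q − Q_b): 0.0, 3.8, 5.9, 15.8, 17.0, 28.5, 35.6, 49.5, 32.4, 21.2, 13.9, 0.0 cfs.
ΣQ_DR = 223.6 cfs.
With Δt = 0.5 h = 1800 s, V = ΣQ_DR · Δt = 223.6 × 1800 = 4.02 × 10^5 ft³.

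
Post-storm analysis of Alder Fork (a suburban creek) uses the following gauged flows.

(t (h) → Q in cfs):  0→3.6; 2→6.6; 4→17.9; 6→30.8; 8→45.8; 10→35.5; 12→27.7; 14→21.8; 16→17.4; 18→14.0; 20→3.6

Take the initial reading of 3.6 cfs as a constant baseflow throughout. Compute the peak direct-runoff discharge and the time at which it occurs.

Q_p = 42.2 cfs at t = 8 h

Subtracting baseflow gives direct-runoff ordinates: 0.0, 3.0, 14.3, 27.2, 42.2, 31.9, 24.1, 18.2, 13.8, 10.4, 0.0 cfs.
The maximum is 42.2 cfs, occurring at the reading for t = 8 h.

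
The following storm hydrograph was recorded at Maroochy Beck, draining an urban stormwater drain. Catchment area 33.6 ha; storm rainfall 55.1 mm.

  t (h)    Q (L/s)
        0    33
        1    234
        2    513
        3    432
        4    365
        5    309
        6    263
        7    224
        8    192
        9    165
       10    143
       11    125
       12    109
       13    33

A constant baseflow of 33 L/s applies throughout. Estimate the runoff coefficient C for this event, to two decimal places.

ΣQ_DR = 2678 L/s; V = ΣQ_DR·Δt = 9.641 × 10^6 L.
Runoff depth d = V / A = 28.69 mm.
C = d / P = 28.69 / 55.1 = 0.52.

C ≈ 0.52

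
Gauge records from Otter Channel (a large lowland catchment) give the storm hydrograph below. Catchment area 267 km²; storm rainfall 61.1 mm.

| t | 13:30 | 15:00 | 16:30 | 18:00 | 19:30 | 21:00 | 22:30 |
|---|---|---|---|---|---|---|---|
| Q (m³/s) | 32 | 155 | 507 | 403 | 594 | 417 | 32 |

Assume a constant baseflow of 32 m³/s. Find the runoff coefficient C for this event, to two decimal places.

C ≈ 0.63

ΣQ_DR = 1916 m³/s; V = ΣQ_DR·Δt = 1.035 × 10^7 m³.
Runoff depth d = V / A = 38.75 mm.
C = d / P = 38.75 / 61.1 = 0.63.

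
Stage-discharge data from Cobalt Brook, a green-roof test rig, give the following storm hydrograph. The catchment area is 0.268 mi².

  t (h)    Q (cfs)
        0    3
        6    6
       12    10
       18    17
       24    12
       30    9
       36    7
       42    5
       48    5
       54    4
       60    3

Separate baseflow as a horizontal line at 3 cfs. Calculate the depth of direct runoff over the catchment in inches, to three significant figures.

Direct runoff: 0.0, 3.0, 7.0, 14.0, 9.0, 6.0, 4.0, 2.0, 2.0, 1.0, 0.0 cfs; ΣQ_DR = 48.00 cfs.
V = ΣQ_DR · Δt = 48.00 × 21600 s = 1.037 × 10^6 ft³.
Over A = 0.268 mi², depth = V / A = 1.67 in.

d ≈ 1.67 in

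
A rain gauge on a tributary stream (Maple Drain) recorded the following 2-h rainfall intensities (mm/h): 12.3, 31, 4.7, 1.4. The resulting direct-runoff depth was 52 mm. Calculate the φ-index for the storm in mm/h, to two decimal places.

φ ≈ 8.65 mm/h

Only the 2 blocks with intensity above φ contribute runoff: 12.3, 31 mm/h.
Σ(I−φ)·Δt = d  ⇒  (12.3+31 − 2φ)·2 = 52
φ = (43.30 − 52/2) / 2 = 8.65 mm/h.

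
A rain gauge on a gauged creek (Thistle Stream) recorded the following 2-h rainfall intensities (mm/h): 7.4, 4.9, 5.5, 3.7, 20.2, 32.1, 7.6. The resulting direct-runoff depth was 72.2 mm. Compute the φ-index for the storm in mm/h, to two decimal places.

Only the 2 blocks with intensity above φ contribute runoff: 20.2, 32.1 mm/h.
Σ(I−φ)·Δt = d  ⇒  (20.2+32.1 − 2φ)·2 = 72.2
φ = (52.30 − 72.2/2) / 2 = 8.10 mm/h.

φ ≈ 8.10 mm/h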